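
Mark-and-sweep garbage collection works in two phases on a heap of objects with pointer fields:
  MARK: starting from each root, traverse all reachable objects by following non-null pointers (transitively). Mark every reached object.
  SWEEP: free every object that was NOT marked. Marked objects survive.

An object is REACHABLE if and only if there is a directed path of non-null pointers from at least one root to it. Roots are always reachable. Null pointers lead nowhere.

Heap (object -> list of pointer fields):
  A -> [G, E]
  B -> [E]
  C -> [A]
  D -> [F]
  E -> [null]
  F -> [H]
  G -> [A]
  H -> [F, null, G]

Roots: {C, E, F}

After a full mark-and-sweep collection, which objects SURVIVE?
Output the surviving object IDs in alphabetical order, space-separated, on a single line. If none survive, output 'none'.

Roots: C E F
Mark C: refs=A, marked=C
Mark E: refs=null, marked=C E
Mark F: refs=H, marked=C E F
Mark A: refs=G E, marked=A C E F
Mark H: refs=F null G, marked=A C E F H
Mark G: refs=A, marked=A C E F G H
Unmarked (collected): B D

Answer: A C E F G H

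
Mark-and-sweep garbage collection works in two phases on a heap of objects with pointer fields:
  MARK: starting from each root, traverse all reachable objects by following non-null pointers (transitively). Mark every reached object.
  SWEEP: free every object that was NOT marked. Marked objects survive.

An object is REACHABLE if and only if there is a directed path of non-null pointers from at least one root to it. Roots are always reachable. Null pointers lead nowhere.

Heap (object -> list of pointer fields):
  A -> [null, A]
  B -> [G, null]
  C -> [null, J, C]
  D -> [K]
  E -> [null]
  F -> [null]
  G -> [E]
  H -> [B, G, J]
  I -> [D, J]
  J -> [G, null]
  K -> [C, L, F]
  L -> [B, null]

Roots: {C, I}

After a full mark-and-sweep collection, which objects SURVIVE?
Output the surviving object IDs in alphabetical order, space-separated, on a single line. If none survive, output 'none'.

Answer: B C D E F G I J K L

Derivation:
Roots: C I
Mark C: refs=null J C, marked=C
Mark I: refs=D J, marked=C I
Mark J: refs=G null, marked=C I J
Mark D: refs=K, marked=C D I J
Mark G: refs=E, marked=C D G I J
Mark K: refs=C L F, marked=C D G I J K
Mark E: refs=null, marked=C D E G I J K
Mark L: refs=B null, marked=C D E G I J K L
Mark F: refs=null, marked=C D E F G I J K L
Mark B: refs=G null, marked=B C D E F G I J K L
Unmarked (collected): A H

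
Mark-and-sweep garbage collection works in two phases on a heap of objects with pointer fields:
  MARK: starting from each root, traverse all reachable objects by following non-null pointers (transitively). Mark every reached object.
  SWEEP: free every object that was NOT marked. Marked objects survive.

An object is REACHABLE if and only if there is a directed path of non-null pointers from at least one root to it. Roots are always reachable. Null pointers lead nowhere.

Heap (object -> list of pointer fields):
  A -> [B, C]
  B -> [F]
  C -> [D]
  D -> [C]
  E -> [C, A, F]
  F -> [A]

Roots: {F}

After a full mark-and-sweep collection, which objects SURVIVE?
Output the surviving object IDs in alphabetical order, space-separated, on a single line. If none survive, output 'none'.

Answer: A B C D F

Derivation:
Roots: F
Mark F: refs=A, marked=F
Mark A: refs=B C, marked=A F
Mark B: refs=F, marked=A B F
Mark C: refs=D, marked=A B C F
Mark D: refs=C, marked=A B C D F
Unmarked (collected): E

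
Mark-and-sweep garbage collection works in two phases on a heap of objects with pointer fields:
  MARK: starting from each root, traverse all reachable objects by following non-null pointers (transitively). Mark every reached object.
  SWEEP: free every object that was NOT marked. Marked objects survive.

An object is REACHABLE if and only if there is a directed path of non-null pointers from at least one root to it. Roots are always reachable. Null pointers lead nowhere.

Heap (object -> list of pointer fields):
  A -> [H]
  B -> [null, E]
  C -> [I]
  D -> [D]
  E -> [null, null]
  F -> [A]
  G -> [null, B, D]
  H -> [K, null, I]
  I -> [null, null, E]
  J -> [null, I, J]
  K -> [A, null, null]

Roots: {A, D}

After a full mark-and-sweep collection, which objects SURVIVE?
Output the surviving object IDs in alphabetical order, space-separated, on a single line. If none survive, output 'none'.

Roots: A D
Mark A: refs=H, marked=A
Mark D: refs=D, marked=A D
Mark H: refs=K null I, marked=A D H
Mark K: refs=A null null, marked=A D H K
Mark I: refs=null null E, marked=A D H I K
Mark E: refs=null null, marked=A D E H I K
Unmarked (collected): B C F G J

Answer: A D E H I K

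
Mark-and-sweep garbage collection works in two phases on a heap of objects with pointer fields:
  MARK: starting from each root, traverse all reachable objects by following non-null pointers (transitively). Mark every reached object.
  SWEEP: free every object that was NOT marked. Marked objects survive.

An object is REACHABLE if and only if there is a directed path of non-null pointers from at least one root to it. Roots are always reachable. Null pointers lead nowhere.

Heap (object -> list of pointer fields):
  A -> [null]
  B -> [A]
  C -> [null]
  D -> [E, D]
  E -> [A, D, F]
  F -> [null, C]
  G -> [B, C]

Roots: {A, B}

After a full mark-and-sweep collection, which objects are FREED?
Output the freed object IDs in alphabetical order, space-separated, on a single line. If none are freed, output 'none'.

Answer: C D E F G

Derivation:
Roots: A B
Mark A: refs=null, marked=A
Mark B: refs=A, marked=A B
Unmarked (collected): C D E F G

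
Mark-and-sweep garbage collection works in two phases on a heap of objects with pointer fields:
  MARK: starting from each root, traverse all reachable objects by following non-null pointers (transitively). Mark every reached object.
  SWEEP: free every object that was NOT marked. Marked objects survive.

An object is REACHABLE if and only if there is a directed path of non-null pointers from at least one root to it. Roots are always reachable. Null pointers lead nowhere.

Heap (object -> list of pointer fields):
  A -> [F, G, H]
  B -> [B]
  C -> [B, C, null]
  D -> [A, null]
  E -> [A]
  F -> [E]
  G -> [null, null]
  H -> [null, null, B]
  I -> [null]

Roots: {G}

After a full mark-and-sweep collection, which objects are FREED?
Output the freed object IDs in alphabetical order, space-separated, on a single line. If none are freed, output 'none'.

Roots: G
Mark G: refs=null null, marked=G
Unmarked (collected): A B C D E F H I

Answer: A B C D E F H I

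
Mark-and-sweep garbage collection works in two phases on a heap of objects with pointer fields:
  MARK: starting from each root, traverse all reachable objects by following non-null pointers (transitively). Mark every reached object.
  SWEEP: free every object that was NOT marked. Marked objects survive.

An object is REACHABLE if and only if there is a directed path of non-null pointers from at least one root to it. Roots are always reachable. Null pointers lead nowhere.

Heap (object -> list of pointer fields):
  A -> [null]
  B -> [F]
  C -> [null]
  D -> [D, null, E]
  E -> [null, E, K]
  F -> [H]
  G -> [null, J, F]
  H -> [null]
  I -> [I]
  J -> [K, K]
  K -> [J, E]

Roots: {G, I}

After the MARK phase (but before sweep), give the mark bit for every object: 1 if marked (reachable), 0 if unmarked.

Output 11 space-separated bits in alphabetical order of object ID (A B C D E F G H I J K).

Roots: G I
Mark G: refs=null J F, marked=G
Mark I: refs=I, marked=G I
Mark J: refs=K K, marked=G I J
Mark F: refs=H, marked=F G I J
Mark K: refs=J E, marked=F G I J K
Mark H: refs=null, marked=F G H I J K
Mark E: refs=null E K, marked=E F G H I J K
Unmarked (collected): A B C D

Answer: 0 0 0 0 1 1 1 1 1 1 1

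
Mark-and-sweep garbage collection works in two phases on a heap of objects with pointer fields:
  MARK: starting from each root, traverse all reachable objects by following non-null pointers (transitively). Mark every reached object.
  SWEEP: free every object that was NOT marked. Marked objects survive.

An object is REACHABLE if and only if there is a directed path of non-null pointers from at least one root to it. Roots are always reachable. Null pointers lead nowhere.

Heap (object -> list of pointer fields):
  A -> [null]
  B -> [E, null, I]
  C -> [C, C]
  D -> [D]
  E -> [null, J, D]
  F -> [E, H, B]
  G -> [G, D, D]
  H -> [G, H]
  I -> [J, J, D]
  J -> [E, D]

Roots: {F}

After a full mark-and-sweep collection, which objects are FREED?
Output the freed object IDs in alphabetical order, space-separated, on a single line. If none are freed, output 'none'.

Answer: A C

Derivation:
Roots: F
Mark F: refs=E H B, marked=F
Mark E: refs=null J D, marked=E F
Mark H: refs=G H, marked=E F H
Mark B: refs=E null I, marked=B E F H
Mark J: refs=E D, marked=B E F H J
Mark D: refs=D, marked=B D E F H J
Mark G: refs=G D D, marked=B D E F G H J
Mark I: refs=J J D, marked=B D E F G H I J
Unmarked (collected): A C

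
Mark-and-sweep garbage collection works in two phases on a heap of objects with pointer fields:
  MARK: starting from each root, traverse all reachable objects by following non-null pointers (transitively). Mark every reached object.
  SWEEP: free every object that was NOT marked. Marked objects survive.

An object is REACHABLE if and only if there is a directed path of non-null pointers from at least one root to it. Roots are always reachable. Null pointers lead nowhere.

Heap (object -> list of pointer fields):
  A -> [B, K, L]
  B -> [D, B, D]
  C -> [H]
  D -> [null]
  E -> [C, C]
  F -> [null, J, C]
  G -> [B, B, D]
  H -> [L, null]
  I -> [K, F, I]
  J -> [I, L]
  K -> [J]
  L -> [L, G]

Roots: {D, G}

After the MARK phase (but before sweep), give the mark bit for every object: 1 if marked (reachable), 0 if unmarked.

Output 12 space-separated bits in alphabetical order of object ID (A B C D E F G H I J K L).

Answer: 0 1 0 1 0 0 1 0 0 0 0 0

Derivation:
Roots: D G
Mark D: refs=null, marked=D
Mark G: refs=B B D, marked=D G
Mark B: refs=D B D, marked=B D G
Unmarked (collected): A C E F H I J K L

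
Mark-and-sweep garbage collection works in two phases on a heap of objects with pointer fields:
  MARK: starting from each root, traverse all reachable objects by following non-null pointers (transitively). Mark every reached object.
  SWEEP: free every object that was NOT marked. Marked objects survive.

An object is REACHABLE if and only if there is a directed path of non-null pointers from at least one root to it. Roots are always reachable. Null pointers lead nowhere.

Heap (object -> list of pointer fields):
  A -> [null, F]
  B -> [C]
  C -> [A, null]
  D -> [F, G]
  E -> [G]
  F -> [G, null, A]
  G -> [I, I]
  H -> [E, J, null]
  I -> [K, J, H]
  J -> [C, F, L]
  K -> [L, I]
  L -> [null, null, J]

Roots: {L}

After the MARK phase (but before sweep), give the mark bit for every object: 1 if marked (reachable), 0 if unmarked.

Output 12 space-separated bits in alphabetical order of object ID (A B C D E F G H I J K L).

Answer: 1 0 1 0 1 1 1 1 1 1 1 1

Derivation:
Roots: L
Mark L: refs=null null J, marked=L
Mark J: refs=C F L, marked=J L
Mark C: refs=A null, marked=C J L
Mark F: refs=G null A, marked=C F J L
Mark A: refs=null F, marked=A C F J L
Mark G: refs=I I, marked=A C F G J L
Mark I: refs=K J H, marked=A C F G I J L
Mark K: refs=L I, marked=A C F G I J K L
Mark H: refs=E J null, marked=A C F G H I J K L
Mark E: refs=G, marked=A C E F G H I J K L
Unmarked (collected): B D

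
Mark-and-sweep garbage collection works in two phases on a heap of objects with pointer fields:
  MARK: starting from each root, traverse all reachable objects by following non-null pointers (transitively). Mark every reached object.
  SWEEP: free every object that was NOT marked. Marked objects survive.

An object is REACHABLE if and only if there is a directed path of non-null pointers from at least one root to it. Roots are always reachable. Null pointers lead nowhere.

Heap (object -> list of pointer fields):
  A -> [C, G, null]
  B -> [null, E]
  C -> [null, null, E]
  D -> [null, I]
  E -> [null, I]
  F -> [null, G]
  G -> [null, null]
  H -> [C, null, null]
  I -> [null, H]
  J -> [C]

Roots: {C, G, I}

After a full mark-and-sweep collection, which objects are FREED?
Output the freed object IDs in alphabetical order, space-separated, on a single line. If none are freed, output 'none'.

Roots: C G I
Mark C: refs=null null E, marked=C
Mark G: refs=null null, marked=C G
Mark I: refs=null H, marked=C G I
Mark E: refs=null I, marked=C E G I
Mark H: refs=C null null, marked=C E G H I
Unmarked (collected): A B D F J

Answer: A B D F J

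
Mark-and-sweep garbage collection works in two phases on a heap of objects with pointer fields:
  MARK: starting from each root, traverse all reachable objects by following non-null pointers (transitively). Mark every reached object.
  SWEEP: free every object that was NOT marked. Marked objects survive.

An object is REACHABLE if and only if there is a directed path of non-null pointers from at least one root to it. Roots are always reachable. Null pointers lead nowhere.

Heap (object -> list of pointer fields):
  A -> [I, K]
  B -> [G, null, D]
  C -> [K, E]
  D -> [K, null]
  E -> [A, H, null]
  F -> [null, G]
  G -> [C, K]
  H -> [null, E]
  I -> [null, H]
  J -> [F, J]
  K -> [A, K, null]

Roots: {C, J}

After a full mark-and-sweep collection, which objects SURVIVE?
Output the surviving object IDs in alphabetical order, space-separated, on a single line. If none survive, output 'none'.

Roots: C J
Mark C: refs=K E, marked=C
Mark J: refs=F J, marked=C J
Mark K: refs=A K null, marked=C J K
Mark E: refs=A H null, marked=C E J K
Mark F: refs=null G, marked=C E F J K
Mark A: refs=I K, marked=A C E F J K
Mark H: refs=null E, marked=A C E F H J K
Mark G: refs=C K, marked=A C E F G H J K
Mark I: refs=null H, marked=A C E F G H I J K
Unmarked (collected): B D

Answer: A C E F G H I J K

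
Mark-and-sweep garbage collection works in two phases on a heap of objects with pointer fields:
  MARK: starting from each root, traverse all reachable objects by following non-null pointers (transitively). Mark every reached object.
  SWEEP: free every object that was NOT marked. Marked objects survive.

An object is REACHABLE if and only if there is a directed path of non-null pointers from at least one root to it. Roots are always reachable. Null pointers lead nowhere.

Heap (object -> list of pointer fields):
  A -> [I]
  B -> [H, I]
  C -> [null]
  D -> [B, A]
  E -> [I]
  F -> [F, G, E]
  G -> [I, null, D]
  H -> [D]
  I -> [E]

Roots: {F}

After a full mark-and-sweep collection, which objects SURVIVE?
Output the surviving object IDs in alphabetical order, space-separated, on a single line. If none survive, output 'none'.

Roots: F
Mark F: refs=F G E, marked=F
Mark G: refs=I null D, marked=F G
Mark E: refs=I, marked=E F G
Mark I: refs=E, marked=E F G I
Mark D: refs=B A, marked=D E F G I
Mark B: refs=H I, marked=B D E F G I
Mark A: refs=I, marked=A B D E F G I
Mark H: refs=D, marked=A B D E F G H I
Unmarked (collected): C

Answer: A B D E F G H I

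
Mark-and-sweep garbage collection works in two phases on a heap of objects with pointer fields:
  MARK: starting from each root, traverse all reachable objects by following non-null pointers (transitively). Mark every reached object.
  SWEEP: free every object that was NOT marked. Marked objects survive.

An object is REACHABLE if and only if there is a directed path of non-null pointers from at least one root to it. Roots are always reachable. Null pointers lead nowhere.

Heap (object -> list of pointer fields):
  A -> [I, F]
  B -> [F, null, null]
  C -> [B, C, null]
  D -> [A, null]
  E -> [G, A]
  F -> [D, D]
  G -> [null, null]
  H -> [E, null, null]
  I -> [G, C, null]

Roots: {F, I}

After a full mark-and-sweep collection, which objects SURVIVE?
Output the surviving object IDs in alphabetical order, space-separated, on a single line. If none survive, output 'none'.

Roots: F I
Mark F: refs=D D, marked=F
Mark I: refs=G C null, marked=F I
Mark D: refs=A null, marked=D F I
Mark G: refs=null null, marked=D F G I
Mark C: refs=B C null, marked=C D F G I
Mark A: refs=I F, marked=A C D F G I
Mark B: refs=F null null, marked=A B C D F G I
Unmarked (collected): E H

Answer: A B C D F G I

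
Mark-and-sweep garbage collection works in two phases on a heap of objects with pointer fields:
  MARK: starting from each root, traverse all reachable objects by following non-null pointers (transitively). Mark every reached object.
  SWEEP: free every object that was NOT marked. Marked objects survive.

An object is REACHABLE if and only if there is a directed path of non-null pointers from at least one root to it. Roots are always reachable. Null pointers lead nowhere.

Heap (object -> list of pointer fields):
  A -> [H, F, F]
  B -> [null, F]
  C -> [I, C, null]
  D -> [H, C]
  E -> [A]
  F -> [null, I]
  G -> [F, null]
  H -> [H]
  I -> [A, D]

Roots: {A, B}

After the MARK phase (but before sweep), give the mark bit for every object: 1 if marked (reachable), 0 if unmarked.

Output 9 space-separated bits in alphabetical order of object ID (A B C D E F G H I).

Roots: A B
Mark A: refs=H F F, marked=A
Mark B: refs=null F, marked=A B
Mark H: refs=H, marked=A B H
Mark F: refs=null I, marked=A B F H
Mark I: refs=A D, marked=A B F H I
Mark D: refs=H C, marked=A B D F H I
Mark C: refs=I C null, marked=A B C D F H I
Unmarked (collected): E G

Answer: 1 1 1 1 0 1 0 1 1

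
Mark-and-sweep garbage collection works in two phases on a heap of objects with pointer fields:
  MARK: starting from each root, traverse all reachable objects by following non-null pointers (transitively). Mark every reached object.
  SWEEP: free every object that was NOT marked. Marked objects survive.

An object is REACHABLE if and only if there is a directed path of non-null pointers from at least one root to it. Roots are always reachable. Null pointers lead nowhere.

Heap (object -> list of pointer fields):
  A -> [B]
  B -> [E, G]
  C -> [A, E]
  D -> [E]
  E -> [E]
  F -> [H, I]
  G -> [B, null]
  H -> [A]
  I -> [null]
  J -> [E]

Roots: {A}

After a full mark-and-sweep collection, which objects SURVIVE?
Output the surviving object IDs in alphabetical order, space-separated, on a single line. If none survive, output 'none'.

Answer: A B E G

Derivation:
Roots: A
Mark A: refs=B, marked=A
Mark B: refs=E G, marked=A B
Mark E: refs=E, marked=A B E
Mark G: refs=B null, marked=A B E G
Unmarked (collected): C D F H I J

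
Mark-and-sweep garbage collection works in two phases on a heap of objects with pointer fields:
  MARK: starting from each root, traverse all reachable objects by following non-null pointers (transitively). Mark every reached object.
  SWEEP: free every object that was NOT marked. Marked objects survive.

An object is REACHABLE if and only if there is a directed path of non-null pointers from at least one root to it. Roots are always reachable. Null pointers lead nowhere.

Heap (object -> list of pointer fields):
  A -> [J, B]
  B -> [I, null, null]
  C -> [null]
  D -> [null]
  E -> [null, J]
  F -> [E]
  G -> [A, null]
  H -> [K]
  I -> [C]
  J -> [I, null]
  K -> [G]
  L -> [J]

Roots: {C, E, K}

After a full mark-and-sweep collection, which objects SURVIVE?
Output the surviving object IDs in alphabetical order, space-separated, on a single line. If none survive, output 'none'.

Answer: A B C E G I J K

Derivation:
Roots: C E K
Mark C: refs=null, marked=C
Mark E: refs=null J, marked=C E
Mark K: refs=G, marked=C E K
Mark J: refs=I null, marked=C E J K
Mark G: refs=A null, marked=C E G J K
Mark I: refs=C, marked=C E G I J K
Mark A: refs=J B, marked=A C E G I J K
Mark B: refs=I null null, marked=A B C E G I J K
Unmarked (collected): D F H L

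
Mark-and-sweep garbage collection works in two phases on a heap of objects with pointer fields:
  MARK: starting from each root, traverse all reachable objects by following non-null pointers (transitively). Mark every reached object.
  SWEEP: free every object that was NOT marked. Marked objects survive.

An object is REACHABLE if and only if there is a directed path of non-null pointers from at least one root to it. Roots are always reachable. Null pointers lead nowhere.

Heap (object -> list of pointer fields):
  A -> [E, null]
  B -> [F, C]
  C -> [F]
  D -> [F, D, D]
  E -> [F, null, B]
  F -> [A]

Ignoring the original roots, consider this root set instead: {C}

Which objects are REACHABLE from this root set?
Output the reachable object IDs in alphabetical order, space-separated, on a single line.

Answer: A B C E F

Derivation:
Roots: C
Mark C: refs=F, marked=C
Mark F: refs=A, marked=C F
Mark A: refs=E null, marked=A C F
Mark E: refs=F null B, marked=A C E F
Mark B: refs=F C, marked=A B C E F
Unmarked (collected): D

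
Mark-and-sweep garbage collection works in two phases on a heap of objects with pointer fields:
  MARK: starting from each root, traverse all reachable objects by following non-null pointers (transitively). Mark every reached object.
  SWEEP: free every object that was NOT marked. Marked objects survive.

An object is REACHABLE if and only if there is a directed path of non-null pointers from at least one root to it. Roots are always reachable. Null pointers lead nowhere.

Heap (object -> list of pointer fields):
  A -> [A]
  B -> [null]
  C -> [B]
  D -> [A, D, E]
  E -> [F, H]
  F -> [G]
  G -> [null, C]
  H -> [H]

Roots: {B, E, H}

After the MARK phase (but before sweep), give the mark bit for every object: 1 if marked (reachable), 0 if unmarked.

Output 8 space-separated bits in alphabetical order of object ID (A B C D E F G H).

Answer: 0 1 1 0 1 1 1 1

Derivation:
Roots: B E H
Mark B: refs=null, marked=B
Mark E: refs=F H, marked=B E
Mark H: refs=H, marked=B E H
Mark F: refs=G, marked=B E F H
Mark G: refs=null C, marked=B E F G H
Mark C: refs=B, marked=B C E F G H
Unmarked (collected): A D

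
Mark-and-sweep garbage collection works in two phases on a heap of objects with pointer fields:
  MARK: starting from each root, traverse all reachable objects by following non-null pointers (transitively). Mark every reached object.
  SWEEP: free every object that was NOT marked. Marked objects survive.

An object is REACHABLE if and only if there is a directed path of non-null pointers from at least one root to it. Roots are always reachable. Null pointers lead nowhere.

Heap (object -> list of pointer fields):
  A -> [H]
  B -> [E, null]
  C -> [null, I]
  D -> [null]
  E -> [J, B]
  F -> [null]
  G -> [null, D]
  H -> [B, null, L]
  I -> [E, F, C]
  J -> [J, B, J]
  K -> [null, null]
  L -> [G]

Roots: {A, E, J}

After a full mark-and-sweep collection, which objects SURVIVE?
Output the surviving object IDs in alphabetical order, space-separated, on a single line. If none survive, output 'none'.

Answer: A B D E G H J L

Derivation:
Roots: A E J
Mark A: refs=H, marked=A
Mark E: refs=J B, marked=A E
Mark J: refs=J B J, marked=A E J
Mark H: refs=B null L, marked=A E H J
Mark B: refs=E null, marked=A B E H J
Mark L: refs=G, marked=A B E H J L
Mark G: refs=null D, marked=A B E G H J L
Mark D: refs=null, marked=A B D E G H J L
Unmarked (collected): C F I K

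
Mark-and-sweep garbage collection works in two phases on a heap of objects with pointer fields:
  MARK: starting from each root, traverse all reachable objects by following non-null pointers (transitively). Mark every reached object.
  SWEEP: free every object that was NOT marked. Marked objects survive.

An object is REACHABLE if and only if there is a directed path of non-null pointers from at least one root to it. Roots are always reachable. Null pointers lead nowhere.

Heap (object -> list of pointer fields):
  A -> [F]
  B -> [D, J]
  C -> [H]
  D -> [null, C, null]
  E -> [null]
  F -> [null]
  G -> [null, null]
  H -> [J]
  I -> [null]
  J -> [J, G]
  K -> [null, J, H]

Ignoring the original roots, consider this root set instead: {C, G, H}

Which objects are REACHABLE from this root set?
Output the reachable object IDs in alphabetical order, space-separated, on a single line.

Answer: C G H J

Derivation:
Roots: C G H
Mark C: refs=H, marked=C
Mark G: refs=null null, marked=C G
Mark H: refs=J, marked=C G H
Mark J: refs=J G, marked=C G H J
Unmarked (collected): A B D E F I K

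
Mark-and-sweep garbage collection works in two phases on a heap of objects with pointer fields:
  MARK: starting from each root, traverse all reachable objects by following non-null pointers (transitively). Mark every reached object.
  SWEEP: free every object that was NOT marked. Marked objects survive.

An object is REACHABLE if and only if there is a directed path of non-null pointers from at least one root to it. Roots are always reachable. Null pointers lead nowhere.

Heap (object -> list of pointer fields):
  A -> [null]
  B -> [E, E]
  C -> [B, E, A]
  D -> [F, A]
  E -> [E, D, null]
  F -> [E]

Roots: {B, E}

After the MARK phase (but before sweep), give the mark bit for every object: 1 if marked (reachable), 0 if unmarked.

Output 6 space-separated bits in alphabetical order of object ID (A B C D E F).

Roots: B E
Mark B: refs=E E, marked=B
Mark E: refs=E D null, marked=B E
Mark D: refs=F A, marked=B D E
Mark F: refs=E, marked=B D E F
Mark A: refs=null, marked=A B D E F
Unmarked (collected): C

Answer: 1 1 0 1 1 1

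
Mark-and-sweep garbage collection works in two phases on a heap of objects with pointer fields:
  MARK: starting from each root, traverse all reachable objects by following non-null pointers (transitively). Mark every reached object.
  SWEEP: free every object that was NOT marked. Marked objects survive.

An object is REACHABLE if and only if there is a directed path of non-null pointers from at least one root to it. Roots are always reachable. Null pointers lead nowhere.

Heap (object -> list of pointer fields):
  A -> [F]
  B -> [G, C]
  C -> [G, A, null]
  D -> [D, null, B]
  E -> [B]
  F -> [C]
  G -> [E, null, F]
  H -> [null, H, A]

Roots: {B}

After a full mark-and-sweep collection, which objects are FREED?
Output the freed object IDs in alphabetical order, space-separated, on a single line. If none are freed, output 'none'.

Roots: B
Mark B: refs=G C, marked=B
Mark G: refs=E null F, marked=B G
Mark C: refs=G A null, marked=B C G
Mark E: refs=B, marked=B C E G
Mark F: refs=C, marked=B C E F G
Mark A: refs=F, marked=A B C E F G
Unmarked (collected): D H

Answer: D H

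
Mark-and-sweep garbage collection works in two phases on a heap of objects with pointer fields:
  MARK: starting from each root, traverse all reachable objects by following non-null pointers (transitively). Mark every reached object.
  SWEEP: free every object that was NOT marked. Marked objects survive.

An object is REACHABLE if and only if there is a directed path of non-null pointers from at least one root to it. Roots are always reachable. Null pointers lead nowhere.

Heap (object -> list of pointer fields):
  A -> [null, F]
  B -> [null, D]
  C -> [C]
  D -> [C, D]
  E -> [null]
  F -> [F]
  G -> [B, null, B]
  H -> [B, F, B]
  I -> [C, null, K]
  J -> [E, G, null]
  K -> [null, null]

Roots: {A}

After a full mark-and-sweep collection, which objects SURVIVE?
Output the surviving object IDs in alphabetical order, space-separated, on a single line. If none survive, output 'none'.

Answer: A F

Derivation:
Roots: A
Mark A: refs=null F, marked=A
Mark F: refs=F, marked=A F
Unmarked (collected): B C D E G H I J K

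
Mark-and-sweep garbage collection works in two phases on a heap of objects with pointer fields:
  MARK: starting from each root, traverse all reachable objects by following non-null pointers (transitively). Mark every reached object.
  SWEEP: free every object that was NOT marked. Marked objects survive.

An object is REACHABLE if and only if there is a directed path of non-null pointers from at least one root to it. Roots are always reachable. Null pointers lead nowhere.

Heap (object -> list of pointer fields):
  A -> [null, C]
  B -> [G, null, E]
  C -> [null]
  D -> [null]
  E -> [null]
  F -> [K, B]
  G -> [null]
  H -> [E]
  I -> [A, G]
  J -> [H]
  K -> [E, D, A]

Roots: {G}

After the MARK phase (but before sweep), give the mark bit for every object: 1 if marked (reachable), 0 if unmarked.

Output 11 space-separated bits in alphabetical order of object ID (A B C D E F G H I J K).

Answer: 0 0 0 0 0 0 1 0 0 0 0

Derivation:
Roots: G
Mark G: refs=null, marked=G
Unmarked (collected): A B C D E F H I J K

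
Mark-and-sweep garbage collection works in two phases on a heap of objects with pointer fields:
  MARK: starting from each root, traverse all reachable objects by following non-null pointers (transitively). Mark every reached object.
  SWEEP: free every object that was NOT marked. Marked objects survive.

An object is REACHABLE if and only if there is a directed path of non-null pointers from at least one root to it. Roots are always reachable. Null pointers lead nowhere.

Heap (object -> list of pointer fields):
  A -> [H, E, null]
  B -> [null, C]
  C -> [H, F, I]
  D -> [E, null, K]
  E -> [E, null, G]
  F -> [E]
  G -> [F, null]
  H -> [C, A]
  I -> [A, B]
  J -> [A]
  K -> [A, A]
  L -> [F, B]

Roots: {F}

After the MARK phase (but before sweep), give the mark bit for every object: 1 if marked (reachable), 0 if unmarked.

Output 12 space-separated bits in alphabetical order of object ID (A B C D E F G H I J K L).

Roots: F
Mark F: refs=E, marked=F
Mark E: refs=E null G, marked=E F
Mark G: refs=F null, marked=E F G
Unmarked (collected): A B C D H I J K L

Answer: 0 0 0 0 1 1 1 0 0 0 0 0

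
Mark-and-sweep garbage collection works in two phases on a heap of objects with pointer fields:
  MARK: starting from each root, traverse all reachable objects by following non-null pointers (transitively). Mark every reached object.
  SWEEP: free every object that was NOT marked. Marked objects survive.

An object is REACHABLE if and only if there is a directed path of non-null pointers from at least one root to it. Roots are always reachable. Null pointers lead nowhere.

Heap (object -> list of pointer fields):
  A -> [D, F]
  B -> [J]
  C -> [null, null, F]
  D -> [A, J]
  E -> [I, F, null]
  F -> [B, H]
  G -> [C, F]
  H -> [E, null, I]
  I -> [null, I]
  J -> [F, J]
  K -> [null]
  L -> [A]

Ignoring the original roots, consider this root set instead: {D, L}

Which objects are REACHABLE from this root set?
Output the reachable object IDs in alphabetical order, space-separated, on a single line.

Roots: D L
Mark D: refs=A J, marked=D
Mark L: refs=A, marked=D L
Mark A: refs=D F, marked=A D L
Mark J: refs=F J, marked=A D J L
Mark F: refs=B H, marked=A D F J L
Mark B: refs=J, marked=A B D F J L
Mark H: refs=E null I, marked=A B D F H J L
Mark E: refs=I F null, marked=A B D E F H J L
Mark I: refs=null I, marked=A B D E F H I J L
Unmarked (collected): C G K

Answer: A B D E F H I J L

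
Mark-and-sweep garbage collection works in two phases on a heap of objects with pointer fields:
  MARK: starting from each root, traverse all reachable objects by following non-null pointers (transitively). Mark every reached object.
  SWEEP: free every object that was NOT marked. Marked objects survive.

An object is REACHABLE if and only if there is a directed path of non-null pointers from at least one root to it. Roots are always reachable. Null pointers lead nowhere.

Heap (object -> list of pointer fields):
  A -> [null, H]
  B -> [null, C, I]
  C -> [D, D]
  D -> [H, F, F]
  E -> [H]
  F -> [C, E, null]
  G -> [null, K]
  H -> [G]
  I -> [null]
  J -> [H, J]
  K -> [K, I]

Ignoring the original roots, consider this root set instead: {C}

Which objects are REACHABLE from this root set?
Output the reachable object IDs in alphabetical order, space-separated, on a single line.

Answer: C D E F G H I K

Derivation:
Roots: C
Mark C: refs=D D, marked=C
Mark D: refs=H F F, marked=C D
Mark H: refs=G, marked=C D H
Mark F: refs=C E null, marked=C D F H
Mark G: refs=null K, marked=C D F G H
Mark E: refs=H, marked=C D E F G H
Mark K: refs=K I, marked=C D E F G H K
Mark I: refs=null, marked=C D E F G H I K
Unmarked (collected): A B J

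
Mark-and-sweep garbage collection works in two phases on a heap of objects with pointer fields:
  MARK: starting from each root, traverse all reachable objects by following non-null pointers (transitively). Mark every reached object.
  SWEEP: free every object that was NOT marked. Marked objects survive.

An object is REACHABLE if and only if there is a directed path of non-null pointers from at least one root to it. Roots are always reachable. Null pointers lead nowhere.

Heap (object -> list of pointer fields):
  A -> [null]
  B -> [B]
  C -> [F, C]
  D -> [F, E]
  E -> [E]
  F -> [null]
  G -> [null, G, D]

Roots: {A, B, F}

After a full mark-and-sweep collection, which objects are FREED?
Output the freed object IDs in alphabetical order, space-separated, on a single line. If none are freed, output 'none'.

Roots: A B F
Mark A: refs=null, marked=A
Mark B: refs=B, marked=A B
Mark F: refs=null, marked=A B F
Unmarked (collected): C D E G

Answer: C D E G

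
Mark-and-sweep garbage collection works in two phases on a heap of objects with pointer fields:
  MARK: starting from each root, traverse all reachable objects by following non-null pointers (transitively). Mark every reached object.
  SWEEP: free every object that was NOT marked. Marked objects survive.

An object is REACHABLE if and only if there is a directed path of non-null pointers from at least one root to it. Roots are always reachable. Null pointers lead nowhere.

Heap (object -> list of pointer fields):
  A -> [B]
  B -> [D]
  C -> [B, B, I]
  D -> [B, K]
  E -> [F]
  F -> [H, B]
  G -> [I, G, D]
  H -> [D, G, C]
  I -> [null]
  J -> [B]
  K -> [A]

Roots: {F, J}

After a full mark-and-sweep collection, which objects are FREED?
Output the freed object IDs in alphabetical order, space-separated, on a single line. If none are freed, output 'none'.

Answer: E

Derivation:
Roots: F J
Mark F: refs=H B, marked=F
Mark J: refs=B, marked=F J
Mark H: refs=D G C, marked=F H J
Mark B: refs=D, marked=B F H J
Mark D: refs=B K, marked=B D F H J
Mark G: refs=I G D, marked=B D F G H J
Mark C: refs=B B I, marked=B C D F G H J
Mark K: refs=A, marked=B C D F G H J K
Mark I: refs=null, marked=B C D F G H I J K
Mark A: refs=B, marked=A B C D F G H I J K
Unmarked (collected): E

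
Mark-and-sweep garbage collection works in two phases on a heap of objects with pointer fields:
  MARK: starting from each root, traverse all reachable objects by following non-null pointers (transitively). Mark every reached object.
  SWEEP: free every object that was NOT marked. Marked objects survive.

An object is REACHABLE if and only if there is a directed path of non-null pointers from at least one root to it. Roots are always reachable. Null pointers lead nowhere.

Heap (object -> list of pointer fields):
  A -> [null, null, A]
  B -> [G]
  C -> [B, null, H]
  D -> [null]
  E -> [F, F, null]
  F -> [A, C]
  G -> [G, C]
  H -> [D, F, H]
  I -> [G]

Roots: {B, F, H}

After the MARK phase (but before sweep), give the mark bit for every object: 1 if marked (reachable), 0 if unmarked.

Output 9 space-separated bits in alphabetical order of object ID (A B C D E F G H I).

Answer: 1 1 1 1 0 1 1 1 0

Derivation:
Roots: B F H
Mark B: refs=G, marked=B
Mark F: refs=A C, marked=B F
Mark H: refs=D F H, marked=B F H
Mark G: refs=G C, marked=B F G H
Mark A: refs=null null A, marked=A B F G H
Mark C: refs=B null H, marked=A B C F G H
Mark D: refs=null, marked=A B C D F G H
Unmarked (collected): E I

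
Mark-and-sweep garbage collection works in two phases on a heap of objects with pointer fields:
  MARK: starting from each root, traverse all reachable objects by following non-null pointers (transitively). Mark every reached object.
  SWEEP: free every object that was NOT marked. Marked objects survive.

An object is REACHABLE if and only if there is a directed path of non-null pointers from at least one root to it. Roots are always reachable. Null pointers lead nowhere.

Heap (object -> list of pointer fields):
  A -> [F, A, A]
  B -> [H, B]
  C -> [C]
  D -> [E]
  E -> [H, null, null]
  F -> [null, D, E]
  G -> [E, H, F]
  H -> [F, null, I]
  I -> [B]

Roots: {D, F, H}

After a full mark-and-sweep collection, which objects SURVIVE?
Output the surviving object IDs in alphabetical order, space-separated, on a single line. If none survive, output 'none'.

Roots: D F H
Mark D: refs=E, marked=D
Mark F: refs=null D E, marked=D F
Mark H: refs=F null I, marked=D F H
Mark E: refs=H null null, marked=D E F H
Mark I: refs=B, marked=D E F H I
Mark B: refs=H B, marked=B D E F H I
Unmarked (collected): A C G

Answer: B D E F H I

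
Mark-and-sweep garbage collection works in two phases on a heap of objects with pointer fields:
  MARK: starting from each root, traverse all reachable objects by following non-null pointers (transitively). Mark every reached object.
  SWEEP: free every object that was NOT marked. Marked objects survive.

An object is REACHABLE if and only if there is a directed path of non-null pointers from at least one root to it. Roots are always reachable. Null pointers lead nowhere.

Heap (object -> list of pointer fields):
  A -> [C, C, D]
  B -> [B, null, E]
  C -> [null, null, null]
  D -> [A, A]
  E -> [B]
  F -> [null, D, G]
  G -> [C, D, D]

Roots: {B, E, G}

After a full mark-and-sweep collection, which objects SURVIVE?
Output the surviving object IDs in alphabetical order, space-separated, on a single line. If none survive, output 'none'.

Answer: A B C D E G

Derivation:
Roots: B E G
Mark B: refs=B null E, marked=B
Mark E: refs=B, marked=B E
Mark G: refs=C D D, marked=B E G
Mark C: refs=null null null, marked=B C E G
Mark D: refs=A A, marked=B C D E G
Mark A: refs=C C D, marked=A B C D E G
Unmarked (collected): F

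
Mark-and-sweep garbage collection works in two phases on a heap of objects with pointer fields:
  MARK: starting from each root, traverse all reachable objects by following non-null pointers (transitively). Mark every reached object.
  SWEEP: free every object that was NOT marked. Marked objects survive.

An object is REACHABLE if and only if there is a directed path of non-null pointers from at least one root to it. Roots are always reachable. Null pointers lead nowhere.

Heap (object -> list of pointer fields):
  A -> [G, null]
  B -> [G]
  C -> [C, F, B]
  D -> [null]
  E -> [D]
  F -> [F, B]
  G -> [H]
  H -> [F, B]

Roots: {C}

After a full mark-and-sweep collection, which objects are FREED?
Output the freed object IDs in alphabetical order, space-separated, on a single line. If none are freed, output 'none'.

Answer: A D E

Derivation:
Roots: C
Mark C: refs=C F B, marked=C
Mark F: refs=F B, marked=C F
Mark B: refs=G, marked=B C F
Mark G: refs=H, marked=B C F G
Mark H: refs=F B, marked=B C F G H
Unmarked (collected): A D E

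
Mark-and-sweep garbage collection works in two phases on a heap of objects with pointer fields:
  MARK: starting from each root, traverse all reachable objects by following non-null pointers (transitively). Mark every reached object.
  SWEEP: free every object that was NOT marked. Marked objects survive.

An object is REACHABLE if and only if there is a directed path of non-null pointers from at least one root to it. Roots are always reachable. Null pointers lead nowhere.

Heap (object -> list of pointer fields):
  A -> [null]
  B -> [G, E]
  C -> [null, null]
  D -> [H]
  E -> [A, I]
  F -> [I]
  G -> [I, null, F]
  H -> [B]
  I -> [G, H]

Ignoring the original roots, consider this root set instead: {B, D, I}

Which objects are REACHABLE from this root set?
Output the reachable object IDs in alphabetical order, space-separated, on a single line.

Answer: A B D E F G H I

Derivation:
Roots: B D I
Mark B: refs=G E, marked=B
Mark D: refs=H, marked=B D
Mark I: refs=G H, marked=B D I
Mark G: refs=I null F, marked=B D G I
Mark E: refs=A I, marked=B D E G I
Mark H: refs=B, marked=B D E G H I
Mark F: refs=I, marked=B D E F G H I
Mark A: refs=null, marked=A B D E F G H I
Unmarked (collected): C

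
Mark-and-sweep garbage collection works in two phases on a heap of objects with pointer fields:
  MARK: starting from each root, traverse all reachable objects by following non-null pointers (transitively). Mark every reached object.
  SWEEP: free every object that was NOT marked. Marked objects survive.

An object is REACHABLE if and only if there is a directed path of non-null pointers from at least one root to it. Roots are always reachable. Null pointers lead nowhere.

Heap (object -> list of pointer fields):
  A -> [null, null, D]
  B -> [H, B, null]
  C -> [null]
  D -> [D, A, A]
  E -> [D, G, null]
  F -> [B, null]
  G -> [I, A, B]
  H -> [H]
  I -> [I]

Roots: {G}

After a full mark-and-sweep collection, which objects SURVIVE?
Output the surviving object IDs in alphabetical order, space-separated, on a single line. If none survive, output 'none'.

Roots: G
Mark G: refs=I A B, marked=G
Mark I: refs=I, marked=G I
Mark A: refs=null null D, marked=A G I
Mark B: refs=H B null, marked=A B G I
Mark D: refs=D A A, marked=A B D G I
Mark H: refs=H, marked=A B D G H I
Unmarked (collected): C E F

Answer: A B D G H I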